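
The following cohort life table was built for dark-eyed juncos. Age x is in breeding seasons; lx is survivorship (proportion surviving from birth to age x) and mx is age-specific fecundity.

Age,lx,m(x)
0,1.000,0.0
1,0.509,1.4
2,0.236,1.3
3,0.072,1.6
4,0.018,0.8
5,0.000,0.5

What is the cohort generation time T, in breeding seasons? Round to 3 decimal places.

lx·mx: 0, 0.7126, 0.3068, 0.1152, 0.0144, 0 → R0 = 1.149
x·lx·mx: 0, 0.7126, 0.6136, 0.3456, 0.0576, 0 → Σ = 1.7294
T = 1.7294 / 1.149 = 1.505135… → 1.505

1.505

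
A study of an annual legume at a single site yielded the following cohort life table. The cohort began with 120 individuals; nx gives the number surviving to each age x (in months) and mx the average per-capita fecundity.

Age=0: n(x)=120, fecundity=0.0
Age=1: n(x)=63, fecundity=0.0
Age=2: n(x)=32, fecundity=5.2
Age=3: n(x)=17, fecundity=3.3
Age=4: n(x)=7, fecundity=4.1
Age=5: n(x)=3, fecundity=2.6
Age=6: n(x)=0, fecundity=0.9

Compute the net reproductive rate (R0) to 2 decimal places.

lx = nx/n0 = nx/120: 1, 0.525, 0.26667…, 0.14167…, 0.05833…, 0.025, 0
lx·mx by age: 0, 0, 1.386667…, 0.4675…, 0.239167…, 0.065, 0
R0 = Σ lx·mx = 2.158333… → 2.16

2.16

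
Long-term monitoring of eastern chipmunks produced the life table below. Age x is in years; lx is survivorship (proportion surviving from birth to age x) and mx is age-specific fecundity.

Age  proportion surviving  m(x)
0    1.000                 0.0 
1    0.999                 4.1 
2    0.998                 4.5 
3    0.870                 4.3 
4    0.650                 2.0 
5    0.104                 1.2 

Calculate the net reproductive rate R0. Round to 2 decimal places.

lx·mx by age: 0, 4.0959, 4.491, 3.741, 1.3, 0.1248
R0 = Σ lx·mx = 13.7527 → 13.75

13.75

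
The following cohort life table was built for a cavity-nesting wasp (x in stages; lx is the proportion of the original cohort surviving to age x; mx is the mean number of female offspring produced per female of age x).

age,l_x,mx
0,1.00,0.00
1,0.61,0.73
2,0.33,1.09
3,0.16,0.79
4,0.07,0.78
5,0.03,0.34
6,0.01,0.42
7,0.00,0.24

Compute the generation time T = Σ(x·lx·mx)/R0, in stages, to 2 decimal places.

1.84

lx·mx: 0, 0.4453, 0.3597, 0.1264, 0.0546, 0.0102, 0.0042, 0 → R0 = 1.0004
x·lx·mx: 0, 0.4453, 0.7194, 0.3792, 0.2184, 0.051, 0.0252, 0 → Σ = 1.8385
T = 1.8385 / 1.0004 = 1.837765… → 1.84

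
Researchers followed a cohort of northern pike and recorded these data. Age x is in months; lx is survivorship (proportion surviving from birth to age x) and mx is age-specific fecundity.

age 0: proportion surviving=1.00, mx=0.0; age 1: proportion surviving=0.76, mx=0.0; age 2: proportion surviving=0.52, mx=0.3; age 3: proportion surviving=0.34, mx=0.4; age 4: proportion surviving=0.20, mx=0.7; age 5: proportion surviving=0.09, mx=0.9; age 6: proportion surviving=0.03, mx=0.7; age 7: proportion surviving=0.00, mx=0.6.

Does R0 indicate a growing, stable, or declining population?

R0 = Σ lx·mx = 0 + 0 + 0.156 + 0.136 + 0.14 + 0.081 + 0.021 + 0 = 0.534
R0 < 1, so the population is declining.

declining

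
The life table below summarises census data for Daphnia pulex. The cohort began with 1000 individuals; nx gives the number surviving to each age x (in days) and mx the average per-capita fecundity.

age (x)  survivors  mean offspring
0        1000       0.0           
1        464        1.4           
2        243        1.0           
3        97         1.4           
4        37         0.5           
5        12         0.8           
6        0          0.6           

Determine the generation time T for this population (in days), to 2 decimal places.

lx = nx/n0 = nx/1000: 1, 0.464, 0.243, 0.097, 0.037, 0.012, 0
lx·mx: 0, 0.6496, 0.243, 0.1358, 0.0185, 0.0096, 0 → R0 = 1.0565
x·lx·mx: 0, 0.6496, 0.486, 0.4074, 0.074, 0.048, 0 → Σ = 1.665
T = 1.665 / 1.0565 = 1.575958… → 1.58

1.58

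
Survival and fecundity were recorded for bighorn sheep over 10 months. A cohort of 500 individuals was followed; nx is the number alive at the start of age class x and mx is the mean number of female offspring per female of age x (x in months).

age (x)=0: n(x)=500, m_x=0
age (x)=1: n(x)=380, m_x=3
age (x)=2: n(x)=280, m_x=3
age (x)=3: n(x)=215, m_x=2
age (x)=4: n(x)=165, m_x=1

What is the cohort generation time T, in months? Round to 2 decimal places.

lx = nx/n0 = nx/500: 1, 0.76, 0.56, 0.43, 0.33
lx·mx: 0, 2.28, 1.68, 0.86, 0.33 → R0 = 5.15
x·lx·mx: 0, 2.28, 3.36, 2.58, 1.32 → Σ = 9.54
T = 9.54 / 5.15 = 1.852427… → 1.85

1.85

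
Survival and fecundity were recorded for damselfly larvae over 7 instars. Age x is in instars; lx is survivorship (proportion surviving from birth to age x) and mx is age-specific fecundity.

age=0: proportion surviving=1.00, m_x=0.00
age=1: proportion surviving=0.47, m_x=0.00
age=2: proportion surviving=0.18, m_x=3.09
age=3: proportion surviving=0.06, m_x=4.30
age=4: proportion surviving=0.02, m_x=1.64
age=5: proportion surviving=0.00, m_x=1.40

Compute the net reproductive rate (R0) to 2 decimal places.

lx·mx by age: 0, 0, 0.5562, 0.258, 0.0328, 0
R0 = Σ lx·mx = 0.847 → 0.85

0.85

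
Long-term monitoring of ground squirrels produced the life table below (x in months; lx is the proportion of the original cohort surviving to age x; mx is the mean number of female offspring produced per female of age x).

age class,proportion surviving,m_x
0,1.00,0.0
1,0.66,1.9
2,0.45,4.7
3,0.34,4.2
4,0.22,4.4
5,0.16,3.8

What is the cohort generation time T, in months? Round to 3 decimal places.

lx·mx: 0, 1.254, 2.115, 1.428, 0.968, 0.608 → R0 = 6.373
x·lx·mx: 0, 1.254, 4.23, 4.284, 3.872, 3.04 → Σ = 16.68
T = 16.68 / 6.373 = 2.617292… → 2.617

2.617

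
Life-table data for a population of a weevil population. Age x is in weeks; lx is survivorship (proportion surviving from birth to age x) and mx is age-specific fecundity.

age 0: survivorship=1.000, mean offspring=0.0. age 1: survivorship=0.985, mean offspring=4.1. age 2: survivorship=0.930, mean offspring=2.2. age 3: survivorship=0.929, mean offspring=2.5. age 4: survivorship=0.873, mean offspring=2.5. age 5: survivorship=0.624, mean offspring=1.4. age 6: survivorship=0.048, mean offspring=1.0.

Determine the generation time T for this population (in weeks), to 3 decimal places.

lx·mx: 0, 4.0385, 2.046, 2.3225, 2.1825, 0.8736, 0.048 → R0 = 11.5111
x·lx·mx: 0, 4.0385, 4.092, 6.9675, 8.73, 4.368, 0.288 → Σ = 28.484
T = 28.484 / 11.5111 = 2.474481… → 2.474

2.474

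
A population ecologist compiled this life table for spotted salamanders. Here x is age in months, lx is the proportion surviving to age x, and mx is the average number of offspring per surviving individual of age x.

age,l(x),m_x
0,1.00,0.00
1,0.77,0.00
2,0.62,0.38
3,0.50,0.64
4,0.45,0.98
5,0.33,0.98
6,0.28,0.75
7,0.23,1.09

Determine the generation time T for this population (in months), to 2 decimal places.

lx·mx: 0, 0, 0.2356, 0.32, 0.441, 0.3234, 0.21, 0.2507 → R0 = 1.7807
x·lx·mx: 0, 0, 0.4712, 0.96, 1.764, 1.617, 1.26, 1.7549 → Σ = 7.8271
T = 7.8271 / 1.7807 = 4.395519… → 4.40

4.40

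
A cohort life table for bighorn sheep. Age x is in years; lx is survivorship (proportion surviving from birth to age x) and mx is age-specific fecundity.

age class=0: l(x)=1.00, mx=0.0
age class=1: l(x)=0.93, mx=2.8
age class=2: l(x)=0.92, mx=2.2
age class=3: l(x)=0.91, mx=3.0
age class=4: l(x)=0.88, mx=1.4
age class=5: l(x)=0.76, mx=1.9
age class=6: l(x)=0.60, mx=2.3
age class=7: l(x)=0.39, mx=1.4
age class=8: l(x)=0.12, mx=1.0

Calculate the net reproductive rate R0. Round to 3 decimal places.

12.080

lx·mx by age: 0, 2.604, 2.024, 2.73, 1.232, 1.444, 1.38, 0.546, 0.12
R0 = Σ lx·mx = 12.08 → 12.080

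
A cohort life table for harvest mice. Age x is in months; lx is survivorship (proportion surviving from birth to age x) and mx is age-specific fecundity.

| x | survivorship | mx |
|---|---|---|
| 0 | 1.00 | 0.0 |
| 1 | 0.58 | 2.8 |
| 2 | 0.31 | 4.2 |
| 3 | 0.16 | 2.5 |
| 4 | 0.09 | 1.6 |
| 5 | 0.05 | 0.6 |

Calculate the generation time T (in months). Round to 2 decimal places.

lx·mx: 0, 1.624, 1.302, 0.4, 0.144, 0.03 → R0 = 3.5
x·lx·mx: 0, 1.624, 2.604, 1.2, 0.576, 0.15 → Σ = 6.154
T = 6.154 / 3.5 = 1.758286… → 1.76

1.76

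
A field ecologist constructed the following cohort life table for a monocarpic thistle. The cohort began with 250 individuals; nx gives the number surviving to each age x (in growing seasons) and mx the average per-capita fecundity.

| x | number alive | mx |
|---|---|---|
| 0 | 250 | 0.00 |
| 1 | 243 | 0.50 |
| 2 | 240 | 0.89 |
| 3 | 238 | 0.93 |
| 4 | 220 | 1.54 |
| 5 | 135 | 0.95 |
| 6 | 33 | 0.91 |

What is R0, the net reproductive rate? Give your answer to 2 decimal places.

4.21

lx = nx/n0 = nx/250: 1, 0.972, 0.96, 0.952, 0.88, 0.54, 0.132
lx·mx by age: 0, 0.486, 0.8544, 0.88536, 1.3552, 0.513, 0.12012
R0 = Σ lx·mx = 4.21408 → 4.21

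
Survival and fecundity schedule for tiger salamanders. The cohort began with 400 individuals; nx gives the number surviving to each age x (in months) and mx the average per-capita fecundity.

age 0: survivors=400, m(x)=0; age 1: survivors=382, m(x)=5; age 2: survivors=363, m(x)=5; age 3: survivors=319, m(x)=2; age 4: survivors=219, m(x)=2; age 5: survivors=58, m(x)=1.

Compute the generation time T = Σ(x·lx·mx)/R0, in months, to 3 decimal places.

lx = nx/n0 = nx/400: 1, 0.955, 0.9075, 0.7975, 0.5475, 0.145
lx·mx: 0, 4.775, 4.5375, 1.595, 1.095, 0.145 → R0 = 12.1475
x·lx·mx: 0, 4.775, 9.075, 4.785, 4.38, 0.725 → Σ = 23.74
T = 23.74 / 12.1475 = 1.954312… → 1.954

1.954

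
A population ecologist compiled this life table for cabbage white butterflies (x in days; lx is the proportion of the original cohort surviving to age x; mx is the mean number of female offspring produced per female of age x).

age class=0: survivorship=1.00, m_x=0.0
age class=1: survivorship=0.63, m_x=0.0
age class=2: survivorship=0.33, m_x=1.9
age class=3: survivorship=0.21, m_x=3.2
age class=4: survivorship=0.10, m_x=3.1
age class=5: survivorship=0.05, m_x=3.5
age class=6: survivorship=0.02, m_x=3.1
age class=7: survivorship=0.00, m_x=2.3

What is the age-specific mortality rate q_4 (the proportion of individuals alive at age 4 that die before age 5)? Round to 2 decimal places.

0.50

q_4 = (l_4 − l_5) / l_4 = (0.1 − 0.05) / 0.1
     = 0.05 / 0.1 = 0.5 → 0.50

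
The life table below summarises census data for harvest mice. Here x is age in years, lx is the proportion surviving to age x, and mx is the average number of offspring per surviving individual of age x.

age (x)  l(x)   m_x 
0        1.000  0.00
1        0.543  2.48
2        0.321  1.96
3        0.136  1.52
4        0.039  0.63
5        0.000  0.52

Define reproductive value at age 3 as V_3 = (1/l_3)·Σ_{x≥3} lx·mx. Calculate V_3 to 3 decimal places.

lx·mx for x ≥ 3: 0.20672, 0.02457, 0 → sum = 0.23129
V_3 = 0.23129 / l_3 = 0.23129 / 0.136 = 1.700662… → 1.701

1.701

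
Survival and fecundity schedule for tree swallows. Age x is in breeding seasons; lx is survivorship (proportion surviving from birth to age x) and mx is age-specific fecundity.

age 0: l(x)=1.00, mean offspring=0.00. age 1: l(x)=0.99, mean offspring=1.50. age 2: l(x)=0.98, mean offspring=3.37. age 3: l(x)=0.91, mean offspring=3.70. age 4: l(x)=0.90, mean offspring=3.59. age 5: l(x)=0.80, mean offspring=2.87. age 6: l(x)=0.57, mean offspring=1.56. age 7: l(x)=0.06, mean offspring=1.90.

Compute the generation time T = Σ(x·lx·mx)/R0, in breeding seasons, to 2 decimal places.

lx·mx: 0, 1.485, 3.3026, 3.367, 3.231, 2.296, 0.8892, 0.114 → R0 = 14.6848
x·lx·mx: 0, 1.485, 6.6052, 10.101, 12.924, 11.48, 5.3352, 0.798 → Σ = 48.7284
T = 48.7284 / 14.6848 = 3.318288… → 3.32

3.32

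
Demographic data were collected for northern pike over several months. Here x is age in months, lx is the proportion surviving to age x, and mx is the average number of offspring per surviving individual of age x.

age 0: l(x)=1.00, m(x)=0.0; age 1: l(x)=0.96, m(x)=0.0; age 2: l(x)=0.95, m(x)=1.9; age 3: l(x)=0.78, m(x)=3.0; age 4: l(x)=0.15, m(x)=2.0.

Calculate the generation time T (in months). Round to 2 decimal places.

lx·mx: 0, 0, 1.805, 2.34, 0.3 → R0 = 4.445
x·lx·mx: 0, 0, 3.61, 7.02, 1.2 → Σ = 11.83
T = 11.83 / 4.445 = 2.661417… → 2.66

2.66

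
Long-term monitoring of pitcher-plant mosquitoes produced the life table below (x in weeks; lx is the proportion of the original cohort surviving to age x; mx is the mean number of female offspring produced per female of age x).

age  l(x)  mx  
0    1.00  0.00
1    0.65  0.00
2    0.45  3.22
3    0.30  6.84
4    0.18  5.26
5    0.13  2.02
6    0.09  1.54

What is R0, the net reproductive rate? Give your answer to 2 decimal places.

4.85

lx·mx by age: 0, 0, 1.449, 2.052, 0.9468, 0.2626, 0.1386
R0 = Σ lx·mx = 4.849 → 4.85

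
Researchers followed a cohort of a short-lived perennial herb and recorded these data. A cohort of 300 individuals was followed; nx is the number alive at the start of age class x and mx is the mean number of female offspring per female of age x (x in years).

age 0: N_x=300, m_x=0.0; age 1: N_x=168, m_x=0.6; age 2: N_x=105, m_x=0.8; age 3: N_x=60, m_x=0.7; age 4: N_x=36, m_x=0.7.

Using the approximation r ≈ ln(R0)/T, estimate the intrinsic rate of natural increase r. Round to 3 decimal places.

lx = nx/n0 = nx/300: 1, 0.56, 0.35, 0.2, 0.12
R0 = Σ lx·mx = 0 + 0.336 + 0.28 + 0.14 + 0.084 = 0.84
Σ x·lx·mx = 1.652; T = 1.652/0.84 = 1.96667…
r ≈ ln(R0)/T = ln(0.84)/1.96667… = -0.08865… → -0.089

-0.089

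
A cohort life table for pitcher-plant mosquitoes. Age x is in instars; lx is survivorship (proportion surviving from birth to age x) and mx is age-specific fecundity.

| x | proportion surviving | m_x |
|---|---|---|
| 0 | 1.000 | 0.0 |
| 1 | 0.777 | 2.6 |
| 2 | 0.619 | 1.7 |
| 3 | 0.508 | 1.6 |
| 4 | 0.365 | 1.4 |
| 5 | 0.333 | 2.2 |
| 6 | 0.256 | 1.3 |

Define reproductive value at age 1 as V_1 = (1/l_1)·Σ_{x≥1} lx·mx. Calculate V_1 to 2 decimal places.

lx·mx for x ≥ 1: 2.0202, 1.0523, 0.8128, 0.511, 0.7326, 0.3328 → sum = 5.4617
V_1 = 5.4617 / l_1 = 5.4617 / 0.777 = 7.029215… → 7.03

7.03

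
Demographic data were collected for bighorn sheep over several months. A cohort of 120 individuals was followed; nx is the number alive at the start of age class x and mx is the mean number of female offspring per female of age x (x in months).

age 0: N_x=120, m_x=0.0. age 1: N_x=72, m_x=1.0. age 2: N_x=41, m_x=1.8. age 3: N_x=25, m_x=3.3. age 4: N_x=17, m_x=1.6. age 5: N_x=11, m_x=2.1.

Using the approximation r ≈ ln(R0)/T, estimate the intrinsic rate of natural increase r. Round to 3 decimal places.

lx = nx/n0 = nx/120: 1, 0.6, 0.34167…, 0.20833…, 0.14167…, 0.09167…
R0 = Σ lx·mx = 0 + 0.6 + 0.615… + 0.6875… + 0.22667… + 0.1925… = 2.321667…
Σ x·lx·mx = 5.761667…; T = 5.761667…/2.321667… = 2.48169…
r ≈ ln(R0)/T = ln(2.321667…)/2.48169… = 0.3394… → 0.339

0.339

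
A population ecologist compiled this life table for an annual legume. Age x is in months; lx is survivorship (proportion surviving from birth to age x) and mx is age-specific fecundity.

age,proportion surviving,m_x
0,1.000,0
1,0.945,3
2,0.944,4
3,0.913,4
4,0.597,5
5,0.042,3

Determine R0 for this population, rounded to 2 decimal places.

13.37

lx·mx by age: 0, 2.835, 3.776, 3.652, 2.985, 0.126
R0 = Σ lx·mx = 13.374 → 13.37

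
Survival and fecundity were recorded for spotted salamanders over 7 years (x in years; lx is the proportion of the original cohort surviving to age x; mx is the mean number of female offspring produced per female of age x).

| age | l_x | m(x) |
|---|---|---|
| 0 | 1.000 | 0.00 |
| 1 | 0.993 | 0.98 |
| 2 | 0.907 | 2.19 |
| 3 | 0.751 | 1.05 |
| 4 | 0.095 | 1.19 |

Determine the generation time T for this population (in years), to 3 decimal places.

2.011

lx·mx: 0, 0.97314, 1.98633, 0.78855, 0.11305 → R0 = 3.86107
x·lx·mx: 0, 0.97314, 3.97266, 2.36565, 0.4522 → Σ = 7.76365
T = 7.76365 / 3.86107 = 2.010751… → 2.011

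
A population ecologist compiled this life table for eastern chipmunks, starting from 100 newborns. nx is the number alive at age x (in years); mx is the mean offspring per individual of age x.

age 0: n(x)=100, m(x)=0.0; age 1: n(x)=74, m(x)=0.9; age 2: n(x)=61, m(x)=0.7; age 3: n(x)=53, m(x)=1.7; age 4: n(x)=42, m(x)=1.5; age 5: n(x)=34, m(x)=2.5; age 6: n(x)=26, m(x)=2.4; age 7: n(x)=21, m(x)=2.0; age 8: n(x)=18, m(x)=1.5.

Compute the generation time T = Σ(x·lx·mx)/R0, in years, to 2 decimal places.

4.14

lx = nx/n0 = nx/100: 1, 0.74, 0.61, 0.53, 0.42, 0.34, 0.26, 0.21, 0.18
lx·mx: 0, 0.666, 0.427, 0.901, 0.63, 0.85, 0.624, 0.42, 0.27 → R0 = 4.788
x·lx·mx: 0, 0.666, 0.854, 2.703, 2.52, 4.25, 3.744, 2.94, 2.16 → Σ = 19.837
T = 19.837 / 4.788 = 4.143066… → 4.14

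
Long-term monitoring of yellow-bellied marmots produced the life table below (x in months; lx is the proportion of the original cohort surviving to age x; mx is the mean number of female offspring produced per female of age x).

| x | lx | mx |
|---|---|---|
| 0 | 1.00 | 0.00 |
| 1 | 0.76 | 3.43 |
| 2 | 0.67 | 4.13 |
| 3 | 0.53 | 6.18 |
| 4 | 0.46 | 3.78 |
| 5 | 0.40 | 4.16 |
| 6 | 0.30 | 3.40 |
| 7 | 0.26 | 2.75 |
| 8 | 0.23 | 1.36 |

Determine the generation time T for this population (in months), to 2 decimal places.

3.32

lx·mx: 0, 2.6068, 2.7671, 3.2754, 1.7388, 1.664, 1.02, 0.715, 0.3128 → R0 = 14.0999
x·lx·mx: 0, 2.6068, 5.5342, 9.8262, 6.9552, 8.32, 6.12, 5.005, 2.5024 → Σ = 46.8698
T = 46.8698 / 14.0999 = 3.324123… → 3.32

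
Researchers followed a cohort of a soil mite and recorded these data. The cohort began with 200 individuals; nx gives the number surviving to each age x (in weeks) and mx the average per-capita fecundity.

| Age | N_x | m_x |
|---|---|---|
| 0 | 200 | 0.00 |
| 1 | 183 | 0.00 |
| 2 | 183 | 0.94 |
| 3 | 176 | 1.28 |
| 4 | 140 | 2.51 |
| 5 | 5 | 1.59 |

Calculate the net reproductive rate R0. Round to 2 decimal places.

3.78

lx = nx/n0 = nx/200: 1, 0.915, 0.915, 0.88, 0.7, 0.025
lx·mx by age: 0, 0, 0.8601, 1.1264, 1.757, 0.03975
R0 = Σ lx·mx = 3.78325 → 3.78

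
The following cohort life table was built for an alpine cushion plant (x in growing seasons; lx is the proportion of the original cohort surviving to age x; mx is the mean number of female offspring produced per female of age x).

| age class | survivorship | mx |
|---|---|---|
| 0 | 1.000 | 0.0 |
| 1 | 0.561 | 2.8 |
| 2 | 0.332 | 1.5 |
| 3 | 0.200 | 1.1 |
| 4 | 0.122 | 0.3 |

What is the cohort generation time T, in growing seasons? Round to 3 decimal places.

lx·mx: 0, 1.5708, 0.498, 0.22, 0.0366 → R0 = 2.3254
x·lx·mx: 0, 1.5708, 0.996, 0.66, 0.1464 → Σ = 3.3732
T = 3.3732 / 2.3254 = 1.450589… → 1.451

1.451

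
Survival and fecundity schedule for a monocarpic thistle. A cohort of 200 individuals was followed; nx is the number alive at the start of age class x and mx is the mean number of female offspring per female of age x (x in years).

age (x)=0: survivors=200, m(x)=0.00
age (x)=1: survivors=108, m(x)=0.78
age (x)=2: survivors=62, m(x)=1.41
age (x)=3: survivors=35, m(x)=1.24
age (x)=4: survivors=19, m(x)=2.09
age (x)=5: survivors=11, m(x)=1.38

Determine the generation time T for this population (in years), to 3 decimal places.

2.312

lx = nx/n0 = nx/200: 1, 0.54, 0.31, 0.175, 0.095, 0.055
lx·mx: 0, 0.4212, 0.4371, 0.217, 0.19855, 0.0759 → R0 = 1.34975
x·lx·mx: 0, 0.4212, 0.8742, 0.651, 0.7942, 0.3795 → Σ = 3.1201
T = 3.1201 / 1.34975 = 2.311613… → 2.312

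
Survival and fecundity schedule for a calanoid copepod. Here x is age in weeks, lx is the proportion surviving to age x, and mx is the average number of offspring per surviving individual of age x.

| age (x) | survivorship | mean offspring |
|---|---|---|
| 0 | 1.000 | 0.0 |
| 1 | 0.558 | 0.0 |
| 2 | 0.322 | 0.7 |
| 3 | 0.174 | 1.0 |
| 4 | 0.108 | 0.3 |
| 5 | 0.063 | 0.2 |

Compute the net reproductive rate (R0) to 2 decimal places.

lx·mx by age: 0, 0, 0.2254, 0.174, 0.0324, 0.0126
R0 = Σ lx·mx = 0.4444 → 0.44

0.44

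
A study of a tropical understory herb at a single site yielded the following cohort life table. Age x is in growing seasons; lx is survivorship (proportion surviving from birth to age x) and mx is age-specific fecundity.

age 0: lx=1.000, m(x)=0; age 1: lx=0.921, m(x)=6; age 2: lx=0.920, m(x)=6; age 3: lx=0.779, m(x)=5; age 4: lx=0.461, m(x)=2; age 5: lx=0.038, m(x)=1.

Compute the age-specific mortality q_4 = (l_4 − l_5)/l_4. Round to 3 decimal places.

0.918

q_4 = (l_4 − l_5) / l_4 = (0.461 − 0.038) / 0.461
     = 0.423 / 0.461 = 0.91757… → 0.918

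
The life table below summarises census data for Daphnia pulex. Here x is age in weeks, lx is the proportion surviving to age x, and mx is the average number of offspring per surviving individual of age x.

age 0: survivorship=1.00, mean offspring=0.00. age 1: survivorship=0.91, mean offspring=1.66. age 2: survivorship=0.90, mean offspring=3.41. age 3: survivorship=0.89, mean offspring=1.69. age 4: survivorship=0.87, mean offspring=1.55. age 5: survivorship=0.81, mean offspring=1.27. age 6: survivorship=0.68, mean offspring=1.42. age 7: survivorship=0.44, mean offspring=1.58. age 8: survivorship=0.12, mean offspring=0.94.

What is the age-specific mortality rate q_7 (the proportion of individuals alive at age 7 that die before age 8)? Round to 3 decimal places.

q_7 = (l_7 − l_8) / l_7 = (0.44 − 0.12) / 0.44
     = 0.32 / 0.44 = 0.727273… → 0.727

0.727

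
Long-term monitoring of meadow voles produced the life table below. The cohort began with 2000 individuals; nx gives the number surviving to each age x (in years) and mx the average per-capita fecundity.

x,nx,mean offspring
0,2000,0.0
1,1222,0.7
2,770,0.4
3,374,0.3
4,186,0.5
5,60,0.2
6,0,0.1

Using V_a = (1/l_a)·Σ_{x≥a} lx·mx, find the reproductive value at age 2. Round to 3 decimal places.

lx = nx/n0 = nx/2000: 1, 0.611, 0.385, 0.187, 0.093, 0.03, 0
lx·mx for x ≥ 2: 0.154, 0.0561, 0.0465, 0.006, 0 → sum = 0.2626
V_2 = 0.2626 / l_2 = 0.2626 / 0.385 = 0.682078… → 0.682

0.682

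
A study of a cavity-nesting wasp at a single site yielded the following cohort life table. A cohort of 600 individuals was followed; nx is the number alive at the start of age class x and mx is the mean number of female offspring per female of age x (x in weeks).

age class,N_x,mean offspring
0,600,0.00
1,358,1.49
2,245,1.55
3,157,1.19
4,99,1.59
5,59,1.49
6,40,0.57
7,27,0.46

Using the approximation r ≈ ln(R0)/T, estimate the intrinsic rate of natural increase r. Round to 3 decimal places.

lx = nx/n0 = nx/600: 1, 0.59667…, 0.40833…, 0.26167…, 0.165, 0.09833…, 0.06667…, 0.045
R0 = Σ lx·mx = 0 + 0.88903… + 0.63292… + 0.31138… + 0.26235 + 0.14652… + 0.038… + 0.0207 = 2.3009…
Σ x·lx·mx = 5.2439…; T = 5.2439…/2.3009… = 2.27906…
r ≈ ln(R0)/T = ln(2.3009…)/2.27906… = 0.36563… → 0.366

0.366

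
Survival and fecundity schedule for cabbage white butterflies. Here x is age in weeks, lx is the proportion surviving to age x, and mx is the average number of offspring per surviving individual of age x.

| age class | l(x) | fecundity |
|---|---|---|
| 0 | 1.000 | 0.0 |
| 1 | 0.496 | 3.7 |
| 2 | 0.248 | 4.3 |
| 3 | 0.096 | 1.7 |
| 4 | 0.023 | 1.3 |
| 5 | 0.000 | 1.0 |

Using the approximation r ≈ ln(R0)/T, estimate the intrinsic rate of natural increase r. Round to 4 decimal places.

R0 = Σ lx·mx = 0 + 1.8352 + 1.0664 + 0.1632 + 0.0299 + 0 = 3.0947
Σ x·lx·mx = 4.5772; T = 4.5772/3.0947 = 1.47904…
r ≈ ln(R0)/T = ln(3.0947)/1.47904… = 0.763798… → 0.7638

0.7638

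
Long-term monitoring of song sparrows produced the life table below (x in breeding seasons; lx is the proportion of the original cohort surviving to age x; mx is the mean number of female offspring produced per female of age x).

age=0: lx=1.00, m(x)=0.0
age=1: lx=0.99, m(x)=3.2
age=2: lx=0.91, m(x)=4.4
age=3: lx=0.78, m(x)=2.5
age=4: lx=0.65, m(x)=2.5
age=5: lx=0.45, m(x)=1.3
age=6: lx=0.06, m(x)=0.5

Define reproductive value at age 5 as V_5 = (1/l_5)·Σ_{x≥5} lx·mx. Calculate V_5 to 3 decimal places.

1.367

lx·mx for x ≥ 5: 0.585, 0.03 → sum = 0.615
V_5 = 0.615 / l_5 = 0.615 / 0.45 = 1.366667… → 1.367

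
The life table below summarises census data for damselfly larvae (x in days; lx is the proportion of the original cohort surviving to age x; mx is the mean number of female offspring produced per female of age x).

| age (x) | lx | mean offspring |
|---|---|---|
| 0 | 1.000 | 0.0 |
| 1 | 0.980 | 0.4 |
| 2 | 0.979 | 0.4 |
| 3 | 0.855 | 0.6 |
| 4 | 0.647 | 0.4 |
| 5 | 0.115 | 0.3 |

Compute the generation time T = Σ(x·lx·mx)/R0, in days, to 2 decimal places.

2.47

lx·mx: 0, 0.392, 0.3916, 0.513, 0.2588, 0.0345 → R0 = 1.5899
x·lx·mx: 0, 0.392, 0.7832, 1.539, 1.0352, 0.1725 → Σ = 3.9219
T = 3.9219 / 1.5899 = 2.466759… → 2.47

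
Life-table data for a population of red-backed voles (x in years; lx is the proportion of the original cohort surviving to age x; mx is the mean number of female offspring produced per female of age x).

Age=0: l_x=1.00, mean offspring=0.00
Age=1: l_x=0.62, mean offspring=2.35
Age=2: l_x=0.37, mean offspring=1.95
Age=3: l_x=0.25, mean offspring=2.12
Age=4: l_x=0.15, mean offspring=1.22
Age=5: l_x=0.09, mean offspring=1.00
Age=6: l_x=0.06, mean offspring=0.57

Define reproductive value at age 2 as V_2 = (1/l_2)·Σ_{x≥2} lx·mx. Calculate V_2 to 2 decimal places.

4.21

lx·mx for x ≥ 2: 0.7215, 0.53, 0.183, 0.09, 0.0342 → sum = 1.5587
V_2 = 1.5587 / l_2 = 1.5587 / 0.37 = 4.212703… → 4.21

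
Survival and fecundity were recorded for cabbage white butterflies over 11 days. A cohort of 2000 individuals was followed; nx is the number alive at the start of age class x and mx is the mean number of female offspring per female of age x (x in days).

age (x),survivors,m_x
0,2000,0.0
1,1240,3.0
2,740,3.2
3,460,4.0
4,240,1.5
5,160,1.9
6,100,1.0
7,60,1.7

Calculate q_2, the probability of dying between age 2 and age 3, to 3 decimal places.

0.378

lx = nx/n0 = nx/2000: 1, 0.62, 0.37, 0.23, 0.12, 0.08, 0.05, 0.03
q_2 = (l_2 − l_3) / l_2 = (0.37 − 0.23) / 0.37
     = 0.14 / 0.37 = 0.378378… → 0.378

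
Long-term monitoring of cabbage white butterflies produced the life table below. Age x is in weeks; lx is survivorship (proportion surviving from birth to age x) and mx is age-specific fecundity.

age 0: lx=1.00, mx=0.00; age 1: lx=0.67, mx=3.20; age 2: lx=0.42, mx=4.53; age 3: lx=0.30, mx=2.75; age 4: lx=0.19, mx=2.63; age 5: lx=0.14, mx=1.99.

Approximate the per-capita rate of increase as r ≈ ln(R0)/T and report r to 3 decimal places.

R0 = Σ lx·mx = 0 + 2.144 + 1.9026 + 0.825 + 0.4997 + 0.2786 = 5.6499
Σ x·lx·mx = 11.816; T = 11.816/5.6499 = 2.09136…
r ≈ ln(R0)/T = ln(5.6499)/2.09136… = 0.82799… → 0.828

0.828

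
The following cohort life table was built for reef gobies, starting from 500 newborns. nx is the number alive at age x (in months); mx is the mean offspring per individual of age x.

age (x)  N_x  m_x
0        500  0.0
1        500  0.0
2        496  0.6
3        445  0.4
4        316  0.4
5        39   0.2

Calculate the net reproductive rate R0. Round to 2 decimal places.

1.22

lx = nx/n0 = nx/500: 1, 1, 0.992, 0.89, 0.632, 0.078
lx·mx by age: 0, 0, 0.5952, 0.356, 0.2528, 0.0156
R0 = Σ lx·mx = 1.2196 → 1.22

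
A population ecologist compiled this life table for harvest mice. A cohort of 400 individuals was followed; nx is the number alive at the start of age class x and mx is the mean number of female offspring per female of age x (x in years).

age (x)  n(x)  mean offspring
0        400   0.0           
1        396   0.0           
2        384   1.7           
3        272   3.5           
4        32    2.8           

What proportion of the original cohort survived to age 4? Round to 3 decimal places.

l_4 = n_4/n_0 = 32/400 = 0.08 → 0.080

0.080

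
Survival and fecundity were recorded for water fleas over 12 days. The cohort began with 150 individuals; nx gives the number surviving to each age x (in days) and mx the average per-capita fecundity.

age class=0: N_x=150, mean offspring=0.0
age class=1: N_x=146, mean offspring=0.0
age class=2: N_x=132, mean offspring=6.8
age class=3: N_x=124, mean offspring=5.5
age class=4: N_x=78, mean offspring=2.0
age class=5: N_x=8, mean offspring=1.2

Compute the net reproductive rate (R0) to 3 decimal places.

lx = nx/n0 = nx/150: 1, 0.97333…, 0.88, 0.82667…, 0.52, 0.05333…
lx·mx by age: 0, 0, 5.984, 4.546667…, 1.04, 0.064…
R0 = Σ lx·mx = 11.634667… → 11.635

11.635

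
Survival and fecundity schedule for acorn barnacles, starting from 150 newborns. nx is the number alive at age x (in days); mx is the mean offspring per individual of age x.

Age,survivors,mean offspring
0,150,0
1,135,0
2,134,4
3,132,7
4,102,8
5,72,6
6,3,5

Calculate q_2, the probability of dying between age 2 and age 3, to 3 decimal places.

lx = nx/n0 = nx/150: 1, 0.9, 0.89333…, 0.88, 0.68, 0.48, 0.02
q_2 = (l_2 − l_3) / l_2 = (0.893333… − 0.88) / 0.893333…
     = 0.013333… / 0.893333… = 0.014925… → 0.015

0.015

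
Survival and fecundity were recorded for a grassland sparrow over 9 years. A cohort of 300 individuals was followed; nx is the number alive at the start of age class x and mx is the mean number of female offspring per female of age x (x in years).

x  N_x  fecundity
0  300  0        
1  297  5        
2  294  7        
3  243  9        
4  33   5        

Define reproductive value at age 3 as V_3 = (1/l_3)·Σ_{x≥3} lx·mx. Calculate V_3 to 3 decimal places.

lx = nx/n0 = nx/300: 1, 0.99, 0.98, 0.81, 0.11
lx·mx for x ≥ 3: 7.29, 0.55 → sum = 7.84
V_3 = 7.84 / l_3 = 7.84 / 0.81 = 9.679012… → 9.679

9.679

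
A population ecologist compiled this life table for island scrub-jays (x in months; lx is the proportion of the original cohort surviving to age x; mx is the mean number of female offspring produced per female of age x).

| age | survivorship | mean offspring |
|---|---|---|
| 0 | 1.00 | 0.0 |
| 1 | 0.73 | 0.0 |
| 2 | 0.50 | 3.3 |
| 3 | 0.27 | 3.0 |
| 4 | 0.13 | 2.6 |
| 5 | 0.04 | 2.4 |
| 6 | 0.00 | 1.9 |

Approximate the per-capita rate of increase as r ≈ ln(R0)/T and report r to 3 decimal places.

0.407

R0 = Σ lx·mx = 0 + 0 + 1.65 + 0.81 + 0.338 + 0.096 + 0 = 2.894
Σ x·lx·mx = 7.562; T = 7.562/2.894 = 2.61299…
r ≈ ln(R0)/T = ln(2.894)/2.61299… = 0.40668… → 0.407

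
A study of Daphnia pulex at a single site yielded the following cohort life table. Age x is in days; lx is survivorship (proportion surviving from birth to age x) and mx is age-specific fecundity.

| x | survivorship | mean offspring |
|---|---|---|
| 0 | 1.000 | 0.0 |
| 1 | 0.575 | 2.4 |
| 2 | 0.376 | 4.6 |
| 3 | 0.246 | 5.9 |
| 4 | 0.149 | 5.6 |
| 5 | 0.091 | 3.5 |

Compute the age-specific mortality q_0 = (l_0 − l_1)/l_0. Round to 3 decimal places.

q_0 = (l_0 − l_1) / l_0 = (1 − 0.575) / 1
     = 0.425 / 1 = 0.425 → 0.425

0.425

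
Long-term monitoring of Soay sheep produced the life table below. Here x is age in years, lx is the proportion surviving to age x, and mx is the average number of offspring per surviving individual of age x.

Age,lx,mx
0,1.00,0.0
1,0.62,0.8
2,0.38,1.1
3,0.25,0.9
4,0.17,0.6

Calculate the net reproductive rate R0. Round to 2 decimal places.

lx·mx by age: 0, 0.496, 0.418, 0.225, 0.102
R0 = Σ lx·mx = 1.241 → 1.24

1.24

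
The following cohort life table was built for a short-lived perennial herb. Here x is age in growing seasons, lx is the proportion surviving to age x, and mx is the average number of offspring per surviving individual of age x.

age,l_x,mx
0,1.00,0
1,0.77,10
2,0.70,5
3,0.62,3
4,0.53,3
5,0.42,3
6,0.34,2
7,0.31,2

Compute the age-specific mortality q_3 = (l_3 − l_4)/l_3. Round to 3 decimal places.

q_3 = (l_3 − l_4) / l_3 = (0.62 − 0.53) / 0.62
     = 0.09 / 0.62 = 0.145161… → 0.145

0.145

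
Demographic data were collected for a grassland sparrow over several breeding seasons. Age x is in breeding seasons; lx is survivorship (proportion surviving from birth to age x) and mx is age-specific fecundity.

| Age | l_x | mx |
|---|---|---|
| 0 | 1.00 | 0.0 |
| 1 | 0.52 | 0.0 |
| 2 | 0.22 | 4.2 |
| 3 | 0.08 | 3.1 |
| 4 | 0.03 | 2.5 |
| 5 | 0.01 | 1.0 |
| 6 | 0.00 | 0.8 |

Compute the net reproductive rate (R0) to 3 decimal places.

1.257

lx·mx by age: 0, 0, 0.924, 0.248, 0.075, 0.01, 0
R0 = Σ lx·mx = 1.257 → 1.257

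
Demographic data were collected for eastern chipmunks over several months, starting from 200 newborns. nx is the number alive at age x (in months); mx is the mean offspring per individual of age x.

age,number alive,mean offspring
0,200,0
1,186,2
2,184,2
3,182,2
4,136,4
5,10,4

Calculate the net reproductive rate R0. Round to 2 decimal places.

8.44

lx = nx/n0 = nx/200: 1, 0.93, 0.92, 0.91, 0.68, 0.05
lx·mx by age: 0, 1.86, 1.84, 1.82, 2.72, 0.2
R0 = Σ lx·mx = 8.44 → 8.44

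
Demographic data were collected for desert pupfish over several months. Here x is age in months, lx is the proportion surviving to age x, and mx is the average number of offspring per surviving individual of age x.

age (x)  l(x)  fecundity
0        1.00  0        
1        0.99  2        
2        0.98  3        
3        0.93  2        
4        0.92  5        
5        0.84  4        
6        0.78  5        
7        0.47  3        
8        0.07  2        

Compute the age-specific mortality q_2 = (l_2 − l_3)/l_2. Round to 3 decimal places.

0.051

q_2 = (l_2 − l_3) / l_2 = (0.98 − 0.93) / 0.98
     = 0.05 / 0.98 = 0.05102… → 0.051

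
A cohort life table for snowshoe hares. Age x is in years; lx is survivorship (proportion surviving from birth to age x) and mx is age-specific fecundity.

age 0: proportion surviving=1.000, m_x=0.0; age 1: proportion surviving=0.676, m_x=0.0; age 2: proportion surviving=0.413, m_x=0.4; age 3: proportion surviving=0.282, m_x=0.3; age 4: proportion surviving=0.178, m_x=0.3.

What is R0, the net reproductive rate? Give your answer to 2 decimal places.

lx·mx by age: 0, 0, 0.1652, 0.0846, 0.0534
R0 = Σ lx·mx = 0.3032 → 0.30

0.30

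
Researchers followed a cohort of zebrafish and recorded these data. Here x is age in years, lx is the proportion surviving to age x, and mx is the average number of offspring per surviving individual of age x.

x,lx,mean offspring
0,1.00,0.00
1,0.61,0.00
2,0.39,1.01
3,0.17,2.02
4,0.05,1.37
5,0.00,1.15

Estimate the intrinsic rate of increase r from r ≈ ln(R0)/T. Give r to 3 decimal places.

-0.083

R0 = Σ lx·mx = 0 + 0 + 0.3939 + 0.3434 + 0.0685 + 0 = 0.8058
Σ x·lx·mx = 2.092; T = 2.092/0.8058 = 2.59618…
r ≈ ln(R0)/T = ln(0.8058)/2.59618… = -0.08317… → -0.083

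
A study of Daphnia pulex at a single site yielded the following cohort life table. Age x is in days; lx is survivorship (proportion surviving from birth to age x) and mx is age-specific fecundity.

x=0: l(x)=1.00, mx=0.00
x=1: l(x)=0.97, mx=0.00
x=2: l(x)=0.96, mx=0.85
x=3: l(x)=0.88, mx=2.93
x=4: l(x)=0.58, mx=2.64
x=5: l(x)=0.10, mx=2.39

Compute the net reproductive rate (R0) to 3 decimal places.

lx·mx by age: 0, 0, 0.816, 2.5784, 1.5312, 0.239
R0 = Σ lx·mx = 5.1646 → 5.165

5.165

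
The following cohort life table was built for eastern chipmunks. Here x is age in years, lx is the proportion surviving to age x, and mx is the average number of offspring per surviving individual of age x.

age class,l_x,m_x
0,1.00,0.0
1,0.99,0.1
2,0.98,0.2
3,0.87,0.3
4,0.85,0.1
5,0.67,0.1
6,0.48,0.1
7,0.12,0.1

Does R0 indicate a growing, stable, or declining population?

R0 = Σ lx·mx = 0 + 0.099 + 0.196 + 0.261 + 0.085 + 0.067 + 0.048 + 0.012 = 0.768
R0 < 1, so the population is declining.

declining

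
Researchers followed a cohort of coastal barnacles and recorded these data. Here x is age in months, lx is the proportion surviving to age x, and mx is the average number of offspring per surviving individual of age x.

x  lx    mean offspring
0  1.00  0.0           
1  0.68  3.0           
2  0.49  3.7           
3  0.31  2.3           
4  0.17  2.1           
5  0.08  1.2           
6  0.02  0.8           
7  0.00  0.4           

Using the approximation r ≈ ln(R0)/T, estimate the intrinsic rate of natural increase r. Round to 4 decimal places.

0.8297

R0 = Σ lx·mx = 0 + 2.04 + 1.813 + 0.713 + 0.357 + 0.096 + 0.016 + 0 = 5.035
Σ x·lx·mx = 9.809; T = 9.809/5.035 = 1.94816…
r ≈ ln(R0)/T = ln(5.035)/1.94816… = 0.829712… → 0.8297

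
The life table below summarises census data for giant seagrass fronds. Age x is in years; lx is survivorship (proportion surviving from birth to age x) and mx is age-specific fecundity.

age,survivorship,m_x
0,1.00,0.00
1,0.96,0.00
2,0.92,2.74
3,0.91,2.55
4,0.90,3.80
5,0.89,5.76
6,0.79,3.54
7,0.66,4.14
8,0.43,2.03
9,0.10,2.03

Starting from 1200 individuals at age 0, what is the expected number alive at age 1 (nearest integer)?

1152

Expected survivors = N0 · l_1 = 1200 × 0.96 = 1152 → 1152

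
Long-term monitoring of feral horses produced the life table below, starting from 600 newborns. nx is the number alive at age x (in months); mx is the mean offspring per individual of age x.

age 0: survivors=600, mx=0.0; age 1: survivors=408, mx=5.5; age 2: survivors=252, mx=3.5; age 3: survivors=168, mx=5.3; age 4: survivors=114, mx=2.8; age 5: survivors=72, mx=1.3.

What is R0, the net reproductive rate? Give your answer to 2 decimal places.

7.38

lx = nx/n0 = nx/600: 1, 0.68, 0.42, 0.28, 0.19, 0.12
lx·mx by age: 0, 3.74, 1.47, 1.484, 0.532, 0.156
R0 = Σ lx·mx = 7.382 → 7.38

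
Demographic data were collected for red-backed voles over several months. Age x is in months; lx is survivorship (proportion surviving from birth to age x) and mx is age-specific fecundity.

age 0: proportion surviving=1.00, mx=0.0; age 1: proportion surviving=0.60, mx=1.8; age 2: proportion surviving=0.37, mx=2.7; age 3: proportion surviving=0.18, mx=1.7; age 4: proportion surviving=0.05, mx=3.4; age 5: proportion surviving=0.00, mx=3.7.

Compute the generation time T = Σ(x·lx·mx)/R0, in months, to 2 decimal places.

1.83

lx·mx: 0, 1.08, 0.999, 0.306, 0.17, 0 → R0 = 2.555
x·lx·mx: 0, 1.08, 1.998, 0.918, 0.68, 0 → Σ = 4.676
T = 4.676 / 2.555 = 1.830137… → 1.83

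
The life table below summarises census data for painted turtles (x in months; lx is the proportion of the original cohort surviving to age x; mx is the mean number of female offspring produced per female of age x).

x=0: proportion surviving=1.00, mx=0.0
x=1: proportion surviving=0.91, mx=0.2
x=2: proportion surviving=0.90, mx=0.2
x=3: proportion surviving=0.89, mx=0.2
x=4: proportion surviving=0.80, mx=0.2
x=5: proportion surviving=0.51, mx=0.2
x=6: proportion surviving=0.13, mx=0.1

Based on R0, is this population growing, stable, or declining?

declining

R0 = Σ lx·mx = 0 + 0.182 + 0.18 + 0.178 + 0.16 + 0.102 + 0.013 = 0.815
R0 < 1, so the population is declining.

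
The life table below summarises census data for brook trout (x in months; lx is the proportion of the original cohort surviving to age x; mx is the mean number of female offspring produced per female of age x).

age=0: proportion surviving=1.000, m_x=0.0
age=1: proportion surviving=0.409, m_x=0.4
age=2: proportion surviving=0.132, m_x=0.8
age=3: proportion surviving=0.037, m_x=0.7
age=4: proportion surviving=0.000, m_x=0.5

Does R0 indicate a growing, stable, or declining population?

declining

R0 = Σ lx·mx = 0 + 0.1636 + 0.1056 + 0.0259 + 0 = 0.2951
R0 < 1, so the population is declining.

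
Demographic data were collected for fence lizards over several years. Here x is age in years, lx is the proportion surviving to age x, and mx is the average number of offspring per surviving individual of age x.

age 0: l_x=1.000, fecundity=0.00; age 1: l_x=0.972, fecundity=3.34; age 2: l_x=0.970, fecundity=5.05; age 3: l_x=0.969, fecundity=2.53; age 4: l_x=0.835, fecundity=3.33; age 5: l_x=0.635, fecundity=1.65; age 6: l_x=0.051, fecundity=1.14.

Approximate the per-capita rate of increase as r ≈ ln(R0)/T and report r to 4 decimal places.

R0 = Σ lx·mx = 0 + 3.24648 + 4.8985 + 2.45157 + 2.78055 + 1.04775 + 0.05814 = 14.48299
Σ x·lx·mx = 37.10798; T = 37.10798/14.48299 = 2.56218…
r ≈ ln(R0)/T = ln(14.48299)/2.56218… = 1.043244… → 1.0432

1.0432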